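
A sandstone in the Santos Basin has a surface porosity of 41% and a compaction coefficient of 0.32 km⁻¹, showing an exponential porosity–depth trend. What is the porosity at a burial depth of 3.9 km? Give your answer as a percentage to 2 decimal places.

phi = phi₀·exp(−c·z) = 0.41 × exp(−0.32 × 3.9) = 0.41 × exp(−1.248)
  = 0.41 × 0.2871 = 0.1177

11.77%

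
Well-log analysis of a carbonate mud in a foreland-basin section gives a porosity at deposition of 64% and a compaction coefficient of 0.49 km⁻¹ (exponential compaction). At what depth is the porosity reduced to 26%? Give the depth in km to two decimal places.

1.84 km

Invert Athy's law: z = ln(n₀/n) / β
z = ln(0.64/0.26) / 0.49 = ln(2.462) / 0.49 = 0.9008 / 0.49 = 1.838 km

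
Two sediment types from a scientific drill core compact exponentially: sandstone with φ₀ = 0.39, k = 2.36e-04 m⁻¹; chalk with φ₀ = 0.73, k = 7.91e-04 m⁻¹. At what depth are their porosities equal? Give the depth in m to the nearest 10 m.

Working in km (1 km = 1000 m; k in km⁻¹ = k in m⁻¹ × 1000):
Set φ₀ₐ e^(−kₐz) = φ₀ᵦ e^(−kᵦz) ⇒ ln(φ₀ₐ/φ₀ᵦ) = (kₐ − kᵦ)·z
z = ln(0.39/0.73) / (0.236 − 0.791) = -0.6269 / -0.555 = 1.130 km

1130 m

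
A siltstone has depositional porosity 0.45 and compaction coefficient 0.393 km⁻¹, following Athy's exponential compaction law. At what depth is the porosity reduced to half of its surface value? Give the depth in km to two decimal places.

1.76 km

phi/phi₀ = 1/2 ⇒ exp(−β·Z) = 1/2 ⇒ Z = ln(2) / β
Z = 0.6931 / 0.393 = 1.764 km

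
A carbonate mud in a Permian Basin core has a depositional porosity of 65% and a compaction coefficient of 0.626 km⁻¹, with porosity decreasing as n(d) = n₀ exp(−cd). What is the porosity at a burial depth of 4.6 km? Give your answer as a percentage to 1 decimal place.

n = n₀·exp(−c·d) = 0.65 × exp(−0.626 × 4.6) = 0.65 × exp(−2.88)
  = 0.65 × 0.0562 = 0.0365

3.7%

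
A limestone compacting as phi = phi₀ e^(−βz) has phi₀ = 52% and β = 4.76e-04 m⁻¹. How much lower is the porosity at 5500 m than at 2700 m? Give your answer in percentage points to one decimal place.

10.6 percentage points

Working in km (1 km = 1000 m; β in km⁻¹ = β in m⁻¹ × 1000):
phi(2.7) = 0.52·e^(−0.476×2.7) = 0.1438
phi(5.5) = 0.52·e^(−0.476×5.5) = 0.0379
Δphi = 0.1438 − 0.0379 = 0.1059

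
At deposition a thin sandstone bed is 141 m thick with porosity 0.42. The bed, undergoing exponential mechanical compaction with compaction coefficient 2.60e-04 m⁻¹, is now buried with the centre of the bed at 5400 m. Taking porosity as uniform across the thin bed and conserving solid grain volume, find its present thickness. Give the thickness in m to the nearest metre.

91 m

Working in km (1 km = 1000 m; k in km⁻¹ = k in m⁻¹ × 1000):
Porosity at 5.4 km: phi = 0.42·exp(−0.26×5.4) = 0.1032
Solid-volume conservation: h(1−phi) = h₀(1−phi₀) ⇒ h = h₀·(1−phi₀)/(1−phi)
h = 0.141 × (1 − 0.42)/(1 − 0.1032) = 0.141 × 0.6467 = 0.0912 km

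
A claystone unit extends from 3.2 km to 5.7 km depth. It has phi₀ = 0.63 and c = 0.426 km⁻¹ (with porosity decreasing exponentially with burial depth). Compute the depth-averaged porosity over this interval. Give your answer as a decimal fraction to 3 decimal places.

⟨phi⟩ = (1/(d₂−d₁)) ∫ phi₀ e^(−cd) dd = phi₀·(e^(−c·d₁) − e^(−c·d₂)) / (c·(d₂−d₁))
e^(−0.426×3.2) = 0.2558; e^(−0.426×5.7) = 0.0882
⟨phi⟩ = 0.63 × (0.2558 − 0.0882) / (0.426 × 2.5) = 0.63 × 0.1574 = 0.0992

0.099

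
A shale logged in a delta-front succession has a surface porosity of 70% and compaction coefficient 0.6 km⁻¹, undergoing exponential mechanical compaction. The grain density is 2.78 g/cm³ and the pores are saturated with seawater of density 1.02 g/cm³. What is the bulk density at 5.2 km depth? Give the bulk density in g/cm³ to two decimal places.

Porosity at depth: phi = 0.7·exp(−0.6×5.2) = 0.7×0.0442 = 0.0309
Bulk density: ρ_b = (1−phi)ρ_g + phi·ρ_f = 0.9691×2.78 + 0.0309×1.02
       = 2.694 + 0.032 = 2.726 g/cm³

2.73 g/cm³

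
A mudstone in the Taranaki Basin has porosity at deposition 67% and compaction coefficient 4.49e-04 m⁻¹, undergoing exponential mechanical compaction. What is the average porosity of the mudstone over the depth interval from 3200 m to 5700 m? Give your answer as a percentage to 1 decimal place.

9.6%

Working in km (1 km = 1000 m; β in km⁻¹ = β in m⁻¹ × 1000):
⟨phi⟩ = (1/(z₂−z₁)) ∫ phi₀ e^(−βz) dz = phi₀·(e^(−β·z₁) − e^(−β·z₂)) / (β·(z₂−z₁))
e^(−0.449×3.2) = 0.2377; e^(−0.449×5.7) = 0.0774
⟨phi⟩ = 0.67 × (0.2377 − 0.0774) / (0.449 × 2.5) = 0.67 × 0.1428 = 0.0957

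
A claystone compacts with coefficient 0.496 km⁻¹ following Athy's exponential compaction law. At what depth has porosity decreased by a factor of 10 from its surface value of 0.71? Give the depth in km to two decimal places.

4.64 km

phi/phi₀ = 1/10 ⇒ exp(−β·Z) = 1/10 ⇒ Z = ln(10) / β
Z = 2.3026 / 0.496 = 4.642 km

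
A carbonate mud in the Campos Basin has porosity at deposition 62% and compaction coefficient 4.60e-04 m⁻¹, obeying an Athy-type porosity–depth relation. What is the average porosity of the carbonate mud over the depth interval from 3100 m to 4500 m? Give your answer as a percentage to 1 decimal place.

Working in km (1 km = 1000 m; k in km⁻¹ = k in m⁻¹ × 1000):
⟨n⟩ = (1/(z₂−z₁)) ∫ n₀ e^(−kz) dz = n₀·(e^(−k·z₁) − e^(−k·z₂)) / (k·(z₂−z₁))
e^(−0.46×3.1) = 0.2403; e^(−0.46×4.5) = 0.1262
⟨n⟩ = 0.62 × (0.2403 − 0.1262) / (0.46 × 1.4) = 0.62 × 0.1771 = 0.1098

11.0%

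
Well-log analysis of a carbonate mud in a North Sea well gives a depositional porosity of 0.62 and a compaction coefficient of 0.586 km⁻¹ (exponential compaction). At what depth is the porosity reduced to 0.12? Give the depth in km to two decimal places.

Invert Athy's law: Z = ln(n₀/n) / c
Z = ln(0.62/0.12) / 0.586 = ln(5.167) / 0.586 = 1.6422 / 0.586 = 2.802 km

2.80 km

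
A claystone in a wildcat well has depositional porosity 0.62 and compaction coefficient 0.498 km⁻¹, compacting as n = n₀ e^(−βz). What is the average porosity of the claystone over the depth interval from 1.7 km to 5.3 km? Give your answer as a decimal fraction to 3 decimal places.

⟨n⟩ = (1/(z₂−z₁)) ∫ n₀ e^(−βz) dz = n₀·(e^(−β·z₁) − e^(−β·z₂)) / (β·(z₂−z₁))
e^(−0.498×1.7) = 0.4289; e^(−0.498×5.3) = 0.0714
⟨n⟩ = 0.62 × (0.4289 − 0.0714) / (0.498 × 3.6) = 0.62 × 0.1994 = 0.1236

0.124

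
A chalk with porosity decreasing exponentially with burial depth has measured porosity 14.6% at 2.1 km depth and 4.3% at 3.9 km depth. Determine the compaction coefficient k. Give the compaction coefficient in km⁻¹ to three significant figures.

0.679 km⁻¹

Athy: n(z) = n₀ e^(−kz) ⇒ n₁/n₂ = e^{k(z₂−z₁)} ⇒ k = ln(n₁/n₂)/(z₂−z₁)
k = ln(0.146/0.043) / (3.9 − 2.1) = ln(3.395) / 1.8 = 1.2224 / 1.8 = 0.6791 km⁻¹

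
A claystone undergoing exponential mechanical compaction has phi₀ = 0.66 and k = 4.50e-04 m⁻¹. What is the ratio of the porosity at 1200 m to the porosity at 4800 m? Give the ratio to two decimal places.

Working in km (1 km = 1000 m; k in km⁻¹ = k in m⁻¹ × 1000):
phi(d₁)/phi(d₂) = e^(−k·d₁)/e^(−k·d₂) = e^{k(d₂−d₁)}
= exp(0.45 × 3.6) = exp(1.62) = 5.0531

5.05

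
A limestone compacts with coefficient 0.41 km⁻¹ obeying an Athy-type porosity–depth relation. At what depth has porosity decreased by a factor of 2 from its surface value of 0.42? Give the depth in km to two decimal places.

1.69 km

φ/φ₀ = 1/2 ⇒ exp(−β·d) = 1/2 ⇒ d = ln(2) / β
d = 0.6931 / 0.41 = 1.691 km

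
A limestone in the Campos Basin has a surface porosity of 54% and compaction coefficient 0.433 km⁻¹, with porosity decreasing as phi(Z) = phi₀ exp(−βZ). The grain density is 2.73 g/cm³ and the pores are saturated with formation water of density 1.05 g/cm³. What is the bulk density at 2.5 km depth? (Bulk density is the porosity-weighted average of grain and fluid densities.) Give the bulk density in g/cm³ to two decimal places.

2.42 g/cm³

Porosity at depth: phi = 0.54·exp(−0.433×2.5) = 0.54×0.3387 = 0.1829
Bulk density: ρ_b = (1−phi)ρ_g + phi·ρ_f = 0.8171×2.73 + 0.1829×1.05
       = 2.231 + 0.192 = 2.423 g/cm³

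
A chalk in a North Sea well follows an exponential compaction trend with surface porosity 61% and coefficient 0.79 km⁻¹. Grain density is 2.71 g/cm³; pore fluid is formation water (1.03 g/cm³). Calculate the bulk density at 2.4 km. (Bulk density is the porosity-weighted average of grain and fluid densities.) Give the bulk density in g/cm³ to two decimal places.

Porosity at depth: phi = 0.61·exp(−0.79×2.4) = 0.61×0.1502 = 0.0916
Bulk density: ρ_b = (1−phi)ρ_g + phi·ρ_f = 0.9084×2.71 + 0.0916×1.03
       = 2.462 + 0.094 = 2.556 g/cm³

2.56 g/cm³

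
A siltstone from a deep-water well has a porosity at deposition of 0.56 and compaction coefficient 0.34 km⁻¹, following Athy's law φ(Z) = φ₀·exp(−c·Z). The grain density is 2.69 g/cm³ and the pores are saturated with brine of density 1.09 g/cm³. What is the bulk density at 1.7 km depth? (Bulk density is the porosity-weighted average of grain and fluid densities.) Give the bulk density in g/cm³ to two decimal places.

Porosity at depth: φ = 0.56·exp(−0.34×1.7) = 0.56×0.5610 = 0.3142
Bulk density: ρ_b = (1−φ)ρ_g + φ·ρ_f = 0.6858×2.69 + 0.3142×1.09
       = 1.845 + 0.342 = 2.187 g/cm³

2.19 g/cm³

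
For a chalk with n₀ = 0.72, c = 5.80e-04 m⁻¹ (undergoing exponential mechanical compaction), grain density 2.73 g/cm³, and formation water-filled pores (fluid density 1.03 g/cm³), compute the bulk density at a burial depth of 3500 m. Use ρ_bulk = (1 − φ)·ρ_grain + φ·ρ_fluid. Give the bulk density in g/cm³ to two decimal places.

Working in km (1 km = 1000 m; c in km⁻¹ = c in m⁻¹ × 1000):
Porosity at depth: n = 0.72·exp(−0.58×3.5) = 0.72×0.1313 = 0.0946
Bulk density: ρ_b = (1−n)ρ_g + n·ρ_f = 0.9054×2.73 + 0.0946×1.03
       = 2.472 + 0.097 = 2.569 g/cm³

2.57 g/cm³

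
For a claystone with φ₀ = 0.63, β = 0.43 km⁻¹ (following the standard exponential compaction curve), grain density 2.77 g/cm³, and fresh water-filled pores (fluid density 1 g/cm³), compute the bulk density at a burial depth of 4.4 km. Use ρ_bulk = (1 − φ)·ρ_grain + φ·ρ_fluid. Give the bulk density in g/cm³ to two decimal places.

2.60 g/cm³

Porosity at depth: φ = 0.63·exp(−0.43×4.4) = 0.63×0.1508 = 0.0950
Bulk density: ρ_b = (1−φ)ρ_g + φ·ρ_f = 0.9050×2.77 + 0.0950×1
       = 2.507 + 0.095 = 2.602 g/cm³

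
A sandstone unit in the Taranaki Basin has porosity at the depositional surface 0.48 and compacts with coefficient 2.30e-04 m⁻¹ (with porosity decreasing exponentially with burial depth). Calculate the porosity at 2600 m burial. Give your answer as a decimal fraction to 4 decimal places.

0.2640

Working in km (1 km = 1000 m; c in km⁻¹ = c in m⁻¹ × 1000):
φ = φ₀·exp(−c·z) = 0.48 × exp(−0.23 × 2.6) = 0.48 × exp(−0.598)
  = 0.48 × 0.5499 = 0.2640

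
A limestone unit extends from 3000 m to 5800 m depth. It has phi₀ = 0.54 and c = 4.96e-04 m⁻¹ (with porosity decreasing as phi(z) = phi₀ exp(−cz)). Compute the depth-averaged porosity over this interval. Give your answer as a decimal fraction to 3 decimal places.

Working in km (1 km = 1000 m; c in km⁻¹ = c in m⁻¹ × 1000):
⟨phi⟩ = (1/(z₂−z₁)) ∫ phi₀ e^(−cz) dz = phi₀·(e^(−c·z₁) − e^(−c·z₂)) / (c·(z₂−z₁))
e^(−0.496×3) = 0.2258; e^(−0.496×5.8) = 0.0563
⟨phi⟩ = 0.54 × (0.2258 − 0.0563) / (0.496 × 2.8) = 0.54 × 0.1221 = 0.0659

0.066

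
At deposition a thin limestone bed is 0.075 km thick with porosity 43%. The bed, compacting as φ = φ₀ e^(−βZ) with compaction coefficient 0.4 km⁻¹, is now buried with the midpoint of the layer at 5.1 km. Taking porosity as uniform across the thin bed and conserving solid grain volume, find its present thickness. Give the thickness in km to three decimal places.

0.045 km

Porosity at 5.1 km: φ = 0.43·exp(−0.4×5.1) = 0.0559
Solid-volume conservation: h(1−φ) = h₀(1−φ₀) ⇒ h = h₀·(1−φ₀)/(1−φ)
h = 0.075 × (1 − 0.43)/(1 − 0.0559) = 0.075 × 0.6038 = 0.0453 km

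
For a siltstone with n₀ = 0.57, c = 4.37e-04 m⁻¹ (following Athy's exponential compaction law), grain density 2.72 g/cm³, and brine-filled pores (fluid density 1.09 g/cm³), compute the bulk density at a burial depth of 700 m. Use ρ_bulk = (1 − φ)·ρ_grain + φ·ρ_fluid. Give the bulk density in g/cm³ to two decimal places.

2.04 g/cm³

Working in km (1 km = 1000 m; c in km⁻¹ = c in m⁻¹ × 1000):
Porosity at depth: n = 0.57·exp(−0.437×0.7) = 0.57×0.7365 = 0.4198
Bulk density: ρ_b = (1−n)ρ_g + n·ρ_f = 0.5802×2.72 + 0.4198×1.09
       = 1.578 + 0.458 = 2.036 g/cm³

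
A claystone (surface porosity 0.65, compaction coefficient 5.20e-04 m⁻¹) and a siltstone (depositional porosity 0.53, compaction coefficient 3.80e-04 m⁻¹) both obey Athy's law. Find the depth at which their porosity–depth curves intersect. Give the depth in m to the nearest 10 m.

Working in km (1 km = 1000 m; k in km⁻¹ = k in m⁻¹ × 1000):
Set n₀ₐ e^(−kₐz) = n₀ᵦ e^(−kᵦz) ⇒ ln(n₀ₐ/n₀ᵦ) = (kₐ − kᵦ)·z
z = ln(0.65/0.53) / (0.52 − 0.38) = 0.2041 / 0.14 = 1.458 km

1460 m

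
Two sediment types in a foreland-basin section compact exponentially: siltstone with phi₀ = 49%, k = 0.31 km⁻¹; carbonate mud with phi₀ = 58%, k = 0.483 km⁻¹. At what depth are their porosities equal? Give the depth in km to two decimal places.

0.97 km

Set phi₀ₐ e^(−kₐZ) = phi₀ᵦ e^(−kᵦZ) ⇒ ln(phi₀ₐ/phi₀ᵦ) = (kₐ − kᵦ)·Z
Z = ln(0.49/0.58) / (0.31 − 0.483) = -0.1686 / -0.173 = 0.975 km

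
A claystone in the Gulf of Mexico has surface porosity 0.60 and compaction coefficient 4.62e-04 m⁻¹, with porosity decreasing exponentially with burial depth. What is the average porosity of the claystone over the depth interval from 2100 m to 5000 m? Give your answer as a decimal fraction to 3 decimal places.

0.125

Working in km (1 km = 1000 m; c in km⁻¹ = c in m⁻¹ × 1000):
⟨phi⟩ = (1/(d₂−d₁)) ∫ phi₀ e^(−cd) dd = phi₀·(e^(−c·d₁) − e^(−c·d₂)) / (c·(d₂−d₁))
e^(−0.462×2.1) = 0.3790; e^(−0.462×5) = 0.0993
⟨phi⟩ = 0.6 × (0.3790 − 0.0993) / (0.462 × 2.9) = 0.6 × 0.2088 = 0.1253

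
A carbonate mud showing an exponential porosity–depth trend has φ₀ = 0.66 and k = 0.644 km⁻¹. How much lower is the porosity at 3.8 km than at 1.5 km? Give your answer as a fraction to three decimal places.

0.194

φ(1.5) = 0.66·e^(−0.644×1.5) = 0.2512
φ(3.8) = 0.66·e^(−0.644×3.8) = 0.0571
Δφ = 0.2512 − 0.0571 = 0.1941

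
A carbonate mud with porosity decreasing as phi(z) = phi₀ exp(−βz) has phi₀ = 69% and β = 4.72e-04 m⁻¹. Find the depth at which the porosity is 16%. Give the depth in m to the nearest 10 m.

3100 m

Working in km (1 km = 1000 m; β in km⁻¹ = β in m⁻¹ × 1000):
Invert Athy's law: z = ln(phi₀/phi) / β
z = ln(0.69/0.16) / 0.472 = ln(4.312) / 0.472 = 1.4615 / 0.472 = 3.096 km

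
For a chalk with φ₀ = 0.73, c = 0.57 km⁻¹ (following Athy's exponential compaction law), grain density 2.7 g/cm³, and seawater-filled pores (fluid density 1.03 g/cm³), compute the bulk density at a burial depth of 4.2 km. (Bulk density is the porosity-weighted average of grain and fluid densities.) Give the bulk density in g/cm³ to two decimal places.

Porosity at depth: φ = 0.73·exp(−0.57×4.2) = 0.73×0.0913 = 0.0666
Bulk density: ρ_b = (1−φ)ρ_g + φ·ρ_f = 0.9334×2.7 + 0.0666×1.03
       = 2.520 + 0.069 = 2.589 g/cm³

2.59 g/cm³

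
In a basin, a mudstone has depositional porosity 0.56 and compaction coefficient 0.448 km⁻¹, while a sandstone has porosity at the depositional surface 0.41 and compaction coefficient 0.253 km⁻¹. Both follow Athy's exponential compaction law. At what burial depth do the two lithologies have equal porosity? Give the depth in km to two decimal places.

1.60 km

Set φ₀ₐ e^(−βₐd) = φ₀ᵦ e^(−βᵦd) ⇒ ln(φ₀ₐ/φ₀ᵦ) = (βₐ − βᵦ)·d
d = ln(0.56/0.41) / (0.448 − 0.253) = 0.3118 / 0.195 = 1.599 km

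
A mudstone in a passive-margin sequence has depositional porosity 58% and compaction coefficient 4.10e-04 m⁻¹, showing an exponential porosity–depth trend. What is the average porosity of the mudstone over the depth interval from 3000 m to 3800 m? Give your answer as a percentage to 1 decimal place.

14.5%

Working in km (1 km = 1000 m; β in km⁻¹ = β in m⁻¹ × 1000):
⟨n⟩ = (1/(Z₂−Z₁)) ∫ n₀ e^(−βZ) dZ = n₀·(e^(−β·Z₁) − e^(−β·Z₂)) / (β·(Z₂−Z₁))
e^(−0.41×3) = 0.2923; e^(−0.41×3.8) = 0.2106
⟨n⟩ = 0.58 × (0.2923 − 0.2106) / (0.41 × 0.8) = 0.58 × 0.2492 = 0.1445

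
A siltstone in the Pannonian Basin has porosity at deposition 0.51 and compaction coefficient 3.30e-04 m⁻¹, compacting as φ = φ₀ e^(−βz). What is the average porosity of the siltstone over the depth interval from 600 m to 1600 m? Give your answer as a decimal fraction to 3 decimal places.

0.356

Working in km (1 km = 1000 m; β in km⁻¹ = β in m⁻¹ × 1000):
⟨φ⟩ = (1/(z₂−z₁)) ∫ φ₀ e^(−βz) dz = φ₀·(e^(−β·z₁) − e^(−β·z₂)) / (β·(z₂−z₁))
e^(−0.33×0.6) = 0.8204; e^(−0.33×1.6) = 0.5898
⟨φ⟩ = 0.51 × (0.8204 − 0.5898) / (0.33 × 1) = 0.51 × 0.6987 = 0.3564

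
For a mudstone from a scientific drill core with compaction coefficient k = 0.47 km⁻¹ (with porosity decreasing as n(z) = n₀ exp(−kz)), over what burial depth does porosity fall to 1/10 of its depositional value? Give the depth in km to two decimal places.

4.90 km

n/n₀ = 1/10 ⇒ exp(−k·z) = 1/10 ⇒ z = ln(10) / k
z = 2.3026 / 0.47 = 4.899 km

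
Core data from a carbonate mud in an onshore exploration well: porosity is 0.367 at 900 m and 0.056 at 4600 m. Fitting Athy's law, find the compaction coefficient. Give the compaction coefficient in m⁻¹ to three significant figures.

Working in km (1 km = 1000 m; k in km⁻¹ = k in m⁻¹ × 1000):
Athy: φ(Z) = φ₀ e^(−kZ) ⇒ φ₁/φ₂ = e^{k(Z₂−Z₁)} ⇒ k = ln(φ₁/φ₂)/(Z₂−Z₁)
k = ln(0.367/0.056) / (4.6 − 0.9) = ln(6.554) / 3.7 = 1.8800 / 3.7 = 0.5081 km⁻¹

0.000508 m⁻¹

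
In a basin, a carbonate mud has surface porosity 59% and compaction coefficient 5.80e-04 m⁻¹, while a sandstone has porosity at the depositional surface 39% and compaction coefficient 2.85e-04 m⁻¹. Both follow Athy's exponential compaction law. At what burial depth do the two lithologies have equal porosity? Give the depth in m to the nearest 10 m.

Working in km (1 km = 1000 m; β in km⁻¹ = β in m⁻¹ × 1000):
Set n₀ₐ e^(−βₐd) = n₀ᵦ e^(−βᵦd) ⇒ ln(n₀ₐ/n₀ᵦ) = (βₐ − βᵦ)·d
d = ln(0.59/0.39) / (0.58 − 0.285) = 0.4140 / 0.295 = 1.403 km

1400 m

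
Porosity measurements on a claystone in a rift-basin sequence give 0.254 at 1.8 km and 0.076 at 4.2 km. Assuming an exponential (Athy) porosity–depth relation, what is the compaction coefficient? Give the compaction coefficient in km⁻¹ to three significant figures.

0.503 km⁻¹

Athy: φ(z) = φ₀ e^(−βz) ⇒ φ₁/φ₂ = e^{β(z₂−z₁)} ⇒ β = ln(φ₁/φ₂)/(z₂−z₁)
β = ln(0.254/0.076) / (4.2 − 1.8) = ln(3.342) / 2.4 = 1.2066 / 2.4 = 0.5028 km⁻¹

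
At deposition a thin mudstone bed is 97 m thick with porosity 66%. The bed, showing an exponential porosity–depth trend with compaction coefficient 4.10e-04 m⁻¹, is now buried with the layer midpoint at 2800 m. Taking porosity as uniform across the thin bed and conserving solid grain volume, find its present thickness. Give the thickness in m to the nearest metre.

Working in km (1 km = 1000 m; β in km⁻¹ = β in m⁻¹ × 1000):
Porosity at 2.8 km: phi = 0.66·exp(−0.41×2.8) = 0.2094
Solid-volume conservation: h(1−phi) = h₀(1−phi₀) ⇒ h = h₀·(1−phi₀)/(1−phi)
h = 0.097 × (1 − 0.66)/(1 − 0.2094) = 0.097 × 0.4301 = 0.0417 km

42 m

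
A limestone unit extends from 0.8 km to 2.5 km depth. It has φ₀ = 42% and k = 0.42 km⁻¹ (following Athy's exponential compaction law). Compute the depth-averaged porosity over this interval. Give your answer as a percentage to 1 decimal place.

21.5%

⟨φ⟩ = (1/(Z₂−Z₁)) ∫ φ₀ e^(−kZ) dZ = φ₀·(e^(−k·Z₁) − e^(−k·Z₂)) / (k·(Z₂−Z₁))
e^(−0.42×0.8) = 0.7146; e^(−0.42×2.5) = 0.3499
⟨φ⟩ = 0.42 × (0.7146 − 0.3499) / (0.42 × 1.7) = 0.42 × 0.5108 = 0.2145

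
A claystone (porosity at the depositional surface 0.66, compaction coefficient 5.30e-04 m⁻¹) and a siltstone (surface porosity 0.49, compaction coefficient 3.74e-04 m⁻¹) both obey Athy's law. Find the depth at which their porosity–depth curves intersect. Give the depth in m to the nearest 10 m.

Working in km (1 km = 1000 m; β in km⁻¹ = β in m⁻¹ × 1000):
Set n₀ₐ e^(−βₐd) = n₀ᵦ e^(−βᵦd) ⇒ ln(n₀ₐ/n₀ᵦ) = (βₐ − βᵦ)·d
d = ln(0.66/0.49) / (0.53 − 0.374) = 0.2978 / 0.156 = 1.909 km

1910 m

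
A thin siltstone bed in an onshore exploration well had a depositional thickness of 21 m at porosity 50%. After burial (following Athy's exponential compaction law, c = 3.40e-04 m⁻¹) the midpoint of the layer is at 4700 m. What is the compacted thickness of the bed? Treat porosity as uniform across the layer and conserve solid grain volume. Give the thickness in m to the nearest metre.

12 m

Working in km (1 km = 1000 m; c in km⁻¹ = c in m⁻¹ × 1000):
Porosity at 4.7 km: φ = 0.5·exp(−0.34×4.7) = 0.1012
Solid-volume conservation: h(1−φ) = h₀(1−φ₀) ⇒ h = h₀·(1−φ₀)/(1−φ)
h = 0.021 × (1 − 0.5)/(1 − 0.1012) = 0.021 × 0.5563 = 0.0117 km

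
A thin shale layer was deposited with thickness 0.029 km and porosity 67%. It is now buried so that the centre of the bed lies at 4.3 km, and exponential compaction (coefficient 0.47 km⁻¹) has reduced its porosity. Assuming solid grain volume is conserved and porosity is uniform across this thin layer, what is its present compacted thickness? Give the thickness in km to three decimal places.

0.011 km

Porosity at 4.3 km: phi = 0.67·exp(−0.47×4.3) = 0.0888
Solid-volume conservation: h(1−phi) = h₀(1−phi₀) ⇒ h = h₀·(1−phi₀)/(1−phi)
h = 0.029 × (1 − 0.67)/(1 − 0.0888) = 0.029 × 0.3622 = 0.0105 km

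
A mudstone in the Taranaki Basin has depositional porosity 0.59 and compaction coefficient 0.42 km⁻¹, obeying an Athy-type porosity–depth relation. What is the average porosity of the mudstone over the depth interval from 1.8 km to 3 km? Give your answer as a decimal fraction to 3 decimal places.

⟨n⟩ = (1/(d₂−d₁)) ∫ n₀ e^(−cd) dd = n₀·(e^(−c·d₁) − e^(−c·d₂)) / (c·(d₂−d₁))
e^(−0.42×1.8) = 0.4695; e^(−0.42×3) = 0.2837
⟨n⟩ = 0.59 × (0.4695 − 0.2837) / (0.42 × 1.2) = 0.59 × 0.3688 = 0.2176

0.218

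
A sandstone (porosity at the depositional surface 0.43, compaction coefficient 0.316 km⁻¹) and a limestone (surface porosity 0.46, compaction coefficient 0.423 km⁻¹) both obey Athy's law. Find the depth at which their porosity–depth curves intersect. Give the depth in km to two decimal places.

Set φ₀ₐ e^(−βₐz) = φ₀ᵦ e^(−βᵦz) ⇒ ln(φ₀ₐ/φ₀ᵦ) = (βₐ − βᵦ)·z
z = ln(0.43/0.46) / (0.316 − 0.423) = -0.0674 / -0.107 = 0.630 km

0.63 km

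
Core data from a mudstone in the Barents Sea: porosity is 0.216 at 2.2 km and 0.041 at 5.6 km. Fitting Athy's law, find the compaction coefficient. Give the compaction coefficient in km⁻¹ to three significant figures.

Athy: φ(z) = φ₀ e^(−βz) ⇒ φ₁/φ₂ = e^{β(z₂−z₁)} ⇒ β = ln(φ₁/φ₂)/(z₂−z₁)
β = ln(0.216/0.041) / (5.6 − 2.2) = ln(5.268) / 3.4 = 1.6617 / 3.4 = 0.4887 km⁻¹

0.489 km⁻¹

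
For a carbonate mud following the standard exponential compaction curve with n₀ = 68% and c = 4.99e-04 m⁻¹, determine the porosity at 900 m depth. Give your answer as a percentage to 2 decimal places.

43.40%

Working in km (1 km = 1000 m; c in km⁻¹ = c in m⁻¹ × 1000):
n = n₀·exp(−c·d) = 0.68 × exp(−0.499 × 0.9) = 0.68 × exp(−0.4491)
  = 0.68 × 0.6382 = 0.4340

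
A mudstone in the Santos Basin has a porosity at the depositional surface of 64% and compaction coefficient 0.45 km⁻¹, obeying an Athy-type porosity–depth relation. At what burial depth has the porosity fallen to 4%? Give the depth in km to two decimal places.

Invert Athy's law: z = ln(phi₀/phi) / k
z = ln(0.64/0.04) / 0.45 = ln(16) / 0.45 = 2.7726 / 0.45 = 6.161 km

6.16 km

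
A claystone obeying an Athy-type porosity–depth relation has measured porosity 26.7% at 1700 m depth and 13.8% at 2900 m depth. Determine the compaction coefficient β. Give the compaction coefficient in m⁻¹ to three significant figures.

0.000550 m⁻¹

Working in km (1 km = 1000 m; β in km⁻¹ = β in m⁻¹ × 1000):
Athy: n(d) = n₀ e^(−βd) ⇒ n₁/n₂ = e^{β(d₂−d₁)} ⇒ β = ln(n₁/n₂)/(d₂−d₁)
β = ln(0.267/0.138) / (2.9 − 1.7) = ln(1.935) / 1.2 = 0.6600 / 1.2 = 0.55 km⁻¹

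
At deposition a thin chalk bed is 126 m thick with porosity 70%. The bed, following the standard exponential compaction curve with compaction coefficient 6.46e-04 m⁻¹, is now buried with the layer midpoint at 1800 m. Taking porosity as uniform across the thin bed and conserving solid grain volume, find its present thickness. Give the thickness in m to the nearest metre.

Working in km (1 km = 1000 m; k in km⁻¹ = k in m⁻¹ × 1000):
Porosity at 1.8 km: n = 0.7·exp(−0.646×1.8) = 0.2188
Solid-volume conservation: h(1−n) = h₀(1−n₀) ⇒ h = h₀·(1−n₀)/(1−n)
h = 0.126 × (1 − 0.7)/(1 − 0.2188) = 0.126 × 0.3840 = 0.0484 km

48 m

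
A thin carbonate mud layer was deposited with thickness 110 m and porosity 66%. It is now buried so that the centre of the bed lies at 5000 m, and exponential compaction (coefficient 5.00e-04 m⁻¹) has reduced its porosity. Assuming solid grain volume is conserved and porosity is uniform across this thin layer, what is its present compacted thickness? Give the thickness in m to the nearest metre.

Working in km (1 km = 1000 m; c in km⁻¹ = c in m⁻¹ × 1000):
Porosity at 5 km: φ = 0.66·exp(−0.5×5) = 0.0542
Solid-volume conservation: h(1−φ) = h₀(1−φ₀) ⇒ h = h₀·(1−φ₀)/(1−φ)
h = 0.11 × (1 − 0.66)/(1 − 0.0542) = 0.11 × 0.3595 = 0.0395 km

40 m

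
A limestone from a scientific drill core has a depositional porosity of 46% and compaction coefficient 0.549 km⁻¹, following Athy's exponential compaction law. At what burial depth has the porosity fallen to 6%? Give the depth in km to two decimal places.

Invert Athy's law: z = ln(n₀/n) / β
z = ln(0.46/0.06) / 0.549 = ln(7.667) / 0.549 = 2.0369 / 0.549 = 3.710 km

3.71 km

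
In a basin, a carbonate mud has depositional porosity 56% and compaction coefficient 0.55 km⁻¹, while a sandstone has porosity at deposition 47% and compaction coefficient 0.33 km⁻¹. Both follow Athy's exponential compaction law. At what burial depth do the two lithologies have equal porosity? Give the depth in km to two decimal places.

0.80 km

Set n₀ₐ e^(−βₐd) = n₀ᵦ e^(−βᵦd) ⇒ ln(n₀ₐ/n₀ᵦ) = (βₐ − βᵦ)·d
d = ln(0.56/0.47) / (0.55 − 0.33) = 0.1752 / 0.22 = 0.796 km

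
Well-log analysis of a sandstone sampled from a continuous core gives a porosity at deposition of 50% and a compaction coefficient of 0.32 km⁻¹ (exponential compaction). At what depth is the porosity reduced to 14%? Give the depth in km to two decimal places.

Invert Athy's law: z = ln(φ₀/φ) / β
z = ln(0.5/0.14) / 0.32 = ln(3.571) / 0.32 = 1.2730 / 0.32 = 3.978 km

3.98 km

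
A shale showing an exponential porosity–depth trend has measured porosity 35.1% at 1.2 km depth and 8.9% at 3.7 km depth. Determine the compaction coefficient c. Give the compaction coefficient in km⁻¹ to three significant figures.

0.549 km⁻¹

Athy: φ(d) = φ₀ e^(−cd) ⇒ φ₁/φ₂ = e^{c(d₂−d₁)} ⇒ c = ln(φ₁/φ₂)/(d₂−d₁)
c = ln(0.351/0.089) / (3.7 − 1.2) = ln(3.944) / 2.5 = 1.3721 / 2.5 = 0.5489 km⁻¹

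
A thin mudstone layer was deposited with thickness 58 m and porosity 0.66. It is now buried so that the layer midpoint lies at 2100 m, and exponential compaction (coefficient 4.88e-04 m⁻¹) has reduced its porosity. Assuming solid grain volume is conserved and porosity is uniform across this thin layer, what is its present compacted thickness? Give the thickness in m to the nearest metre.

Working in km (1 km = 1000 m; c in km⁻¹ = c in m⁻¹ × 1000):
Porosity at 2.1 km: φ = 0.66·exp(−0.488×2.1) = 0.2369
Solid-volume conservation: h(1−φ) = h₀(1−φ₀) ⇒ h = h₀·(1−φ₀)/(1−φ)
h = 0.058 × (1 − 0.66)/(1 − 0.2369) = 0.058 × 0.4455 = 0.0258 km

26 m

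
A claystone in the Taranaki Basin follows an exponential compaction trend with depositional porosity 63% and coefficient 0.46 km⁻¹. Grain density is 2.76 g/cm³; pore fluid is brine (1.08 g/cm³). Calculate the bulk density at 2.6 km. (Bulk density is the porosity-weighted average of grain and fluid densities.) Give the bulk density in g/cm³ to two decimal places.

Porosity at depth: n = 0.63·exp(−0.46×2.6) = 0.63×0.3024 = 0.1905
Bulk density: ρ_b = (1−n)ρ_g + n·ρ_f = 0.8095×2.76 + 0.1905×1.08
       = 2.234 + 0.206 = 2.440 g/cm³

2.44 g/cm³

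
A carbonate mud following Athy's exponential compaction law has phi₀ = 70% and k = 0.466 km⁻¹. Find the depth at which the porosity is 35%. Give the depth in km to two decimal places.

Invert Athy's law: Z = ln(phi₀/phi) / k
Z = ln(0.7/0.35) / 0.466 = ln(2) / 0.466 = 0.6931 / 0.466 = 1.487 km

1.49 km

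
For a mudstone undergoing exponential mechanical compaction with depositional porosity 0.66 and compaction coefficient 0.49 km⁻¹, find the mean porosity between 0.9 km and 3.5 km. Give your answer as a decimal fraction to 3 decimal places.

0.240

⟨phi⟩ = (1/(d₂−d₁)) ∫ phi₀ e^(−βd) dd = phi₀·(e^(−β·d₁) − e^(−β·d₂)) / (β·(d₂−d₁))
e^(−0.49×0.9) = 0.6434; e^(−0.49×3.5) = 0.1800
⟨phi⟩ = 0.66 × (0.6434 − 0.1800) / (0.49 × 2.6) = 0.66 × 0.3638 = 0.2401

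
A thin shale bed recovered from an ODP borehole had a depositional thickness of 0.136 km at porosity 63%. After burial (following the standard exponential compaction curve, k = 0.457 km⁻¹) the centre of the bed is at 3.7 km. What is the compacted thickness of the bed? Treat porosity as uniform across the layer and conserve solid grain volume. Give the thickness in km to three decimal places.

0.057 km

Porosity at 3.7 km: phi = 0.63·exp(−0.457×3.7) = 0.1161
Solid-volume conservation: h(1−phi) = h₀(1−phi₀) ⇒ h = h₀·(1−phi₀)/(1−phi)
h = 0.136 × (1 − 0.63)/(1 − 0.1161) = 0.136 × 0.4186 = 0.0569 km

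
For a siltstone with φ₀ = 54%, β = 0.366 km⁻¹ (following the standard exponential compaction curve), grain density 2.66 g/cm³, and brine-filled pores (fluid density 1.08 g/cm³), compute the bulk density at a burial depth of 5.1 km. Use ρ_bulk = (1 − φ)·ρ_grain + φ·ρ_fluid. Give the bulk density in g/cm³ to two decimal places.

Porosity at depth: φ = 0.54·exp(−0.366×5.1) = 0.54×0.1546 = 0.0835
Bulk density: ρ_b = (1−φ)ρ_g + φ·ρ_f = 0.9165×2.66 + 0.0835×1.08
       = 2.438 + 0.090 = 2.528 g/cm³

2.53 g/cm³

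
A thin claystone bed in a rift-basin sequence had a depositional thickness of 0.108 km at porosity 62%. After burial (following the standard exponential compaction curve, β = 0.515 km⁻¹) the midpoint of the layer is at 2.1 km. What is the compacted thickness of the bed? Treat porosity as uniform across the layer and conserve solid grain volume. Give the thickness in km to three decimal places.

Porosity at 2.1 km: phi = 0.62·exp(−0.515×2.1) = 0.2102
Solid-volume conservation: h(1−phi) = h₀(1−phi₀) ⇒ h = h₀·(1−phi₀)/(1−phi)
h = 0.108 × (1 − 0.62)/(1 − 0.2102) = 0.108 × 0.4812 = 0.0520 km

0.052 km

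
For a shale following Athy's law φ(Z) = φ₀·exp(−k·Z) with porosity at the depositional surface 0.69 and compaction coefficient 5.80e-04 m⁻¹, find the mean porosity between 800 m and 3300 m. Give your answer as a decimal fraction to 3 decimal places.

0.229

Working in km (1 km = 1000 m; k in km⁻¹ = k in m⁻¹ × 1000):
⟨φ⟩ = (1/(Z₂−Z₁)) ∫ φ₀ e^(−kZ) dZ = φ₀·(e^(−k·Z₁) − e^(−k·Z₂)) / (k·(Z₂−Z₁))
e^(−0.58×0.8) = 0.6288; e^(−0.58×3.3) = 0.1475
⟨φ⟩ = 0.69 × (0.6288 − 0.1475) / (0.58 × 2.5) = 0.69 × 0.3319 = 0.2290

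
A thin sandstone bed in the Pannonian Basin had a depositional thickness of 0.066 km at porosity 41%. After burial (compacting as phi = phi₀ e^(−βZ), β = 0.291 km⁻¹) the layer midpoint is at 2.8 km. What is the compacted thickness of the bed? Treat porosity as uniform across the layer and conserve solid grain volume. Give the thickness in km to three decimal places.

Porosity at 2.8 km: phi = 0.41·exp(−0.291×2.8) = 0.1815
Solid-volume conservation: h(1−phi) = h₀(1−phi₀) ⇒ h = h₀·(1−phi₀)/(1−phi)
h = 0.066 × (1 − 0.41)/(1 − 0.1815) = 0.066 × 0.7208 = 0.0476 km

0.048 km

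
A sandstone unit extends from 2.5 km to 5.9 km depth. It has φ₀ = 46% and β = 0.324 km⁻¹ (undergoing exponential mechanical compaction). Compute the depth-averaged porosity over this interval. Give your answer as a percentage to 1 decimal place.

12.4%

⟨φ⟩ = (1/(z₂−z₁)) ∫ φ₀ e^(−βz) dz = φ₀·(e^(−β·z₁) − e^(−β·z₂)) / (β·(z₂−z₁))
e^(−0.324×2.5) = 0.4449; e^(−0.324×5.9) = 0.1478
⟨φ⟩ = 0.46 × (0.4449 − 0.1478) / (0.324 × 3.4) = 0.46 × 0.2696 = 0.1240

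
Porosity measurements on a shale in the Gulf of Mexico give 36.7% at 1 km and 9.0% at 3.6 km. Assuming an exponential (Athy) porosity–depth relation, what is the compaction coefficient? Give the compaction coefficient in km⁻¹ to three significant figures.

0.541 km⁻¹

Athy: n(Z) = n₀ e^(−kZ) ⇒ n₁/n₂ = e^{k(Z₂−Z₁)} ⇒ k = ln(n₁/n₂)/(Z₂−Z₁)
k = ln(0.367/0.09) / (3.6 − 1) = ln(4.078) / 2.6 = 1.4056 / 2.6 = 0.5406 km⁻¹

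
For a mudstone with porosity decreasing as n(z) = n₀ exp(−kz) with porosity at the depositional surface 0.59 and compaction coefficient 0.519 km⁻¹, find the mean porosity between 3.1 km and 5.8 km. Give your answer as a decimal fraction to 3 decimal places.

⟨n⟩ = (1/(z₂−z₁)) ∫ n₀ e^(−kz) dz = n₀·(e^(−k·z₁) − e^(−k·z₂)) / (k·(z₂−z₁))
e^(−0.519×3.1) = 0.2001; e^(−0.519×5.8) = 0.0493
⟨n⟩ = 0.59 × (0.2001 − 0.0493) / (0.519 × 2.7) = 0.59 × 0.1076 = 0.0635

0.064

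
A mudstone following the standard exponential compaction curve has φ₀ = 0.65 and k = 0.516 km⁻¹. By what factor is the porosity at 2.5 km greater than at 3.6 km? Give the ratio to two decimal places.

1.76

φ(z₁)/φ(z₂) = e^(−k·z₁)/e^(−k·z₂) = e^{k(z₂−z₁)}
= exp(0.516 × 1.1) = exp(0.5676) = 1.7640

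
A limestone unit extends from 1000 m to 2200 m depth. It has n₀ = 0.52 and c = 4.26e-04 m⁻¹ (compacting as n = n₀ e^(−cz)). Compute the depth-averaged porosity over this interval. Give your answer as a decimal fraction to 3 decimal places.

Working in km (1 km = 1000 m; c in km⁻¹ = c in m⁻¹ × 1000):
⟨n⟩ = (1/(z₂−z₁)) ∫ n₀ e^(−cz) dz = n₀·(e^(−c·z₁) − e^(−c·z₂)) / (c·(z₂−z₁))
e^(−0.426×1) = 0.6531; e^(−0.426×2.2) = 0.3917
⟨n⟩ = 0.52 × (0.6531 − 0.3917) / (0.426 × 1.2) = 0.52 × 0.5113 = 0.2659

0.266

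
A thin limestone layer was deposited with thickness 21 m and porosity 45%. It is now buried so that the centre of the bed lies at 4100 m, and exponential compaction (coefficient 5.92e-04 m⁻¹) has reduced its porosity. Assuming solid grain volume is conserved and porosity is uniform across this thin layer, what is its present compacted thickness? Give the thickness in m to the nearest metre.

Working in km (1 km = 1000 m; β in km⁻¹ = β in m⁻¹ × 1000):
Porosity at 4.1 km: φ = 0.45·exp(−0.592×4.1) = 0.0397
Solid-volume conservation: h(1−φ) = h₀(1−φ₀) ⇒ h = h₀·(1−φ₀)/(1−φ)
h = 0.021 × (1 − 0.45)/(1 − 0.0397) = 0.021 × 0.5728 = 0.0120 km

12 m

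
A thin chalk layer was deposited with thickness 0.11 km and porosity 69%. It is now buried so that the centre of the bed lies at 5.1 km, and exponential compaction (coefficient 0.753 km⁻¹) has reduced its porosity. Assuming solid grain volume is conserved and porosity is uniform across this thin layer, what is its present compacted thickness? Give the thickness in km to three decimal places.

Porosity at 5.1 km: φ = 0.69·exp(−0.753×5.1) = 0.0148
Solid-volume conservation: h(1−φ) = h₀(1−φ₀) ⇒ h = h₀·(1−φ₀)/(1−φ)
h = 0.11 × (1 − 0.69)/(1 − 0.0148) = 0.11 × 0.3147 = 0.0346 km

0.035 km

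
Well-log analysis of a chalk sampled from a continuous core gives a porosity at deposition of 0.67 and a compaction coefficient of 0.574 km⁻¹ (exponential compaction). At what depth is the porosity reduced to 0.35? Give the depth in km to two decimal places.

1.13 km

Invert Athy's law: z = ln(n₀/n) / c
z = ln(0.67/0.35) / 0.574 = ln(1.914) / 0.574 = 0.6493 / 0.574 = 1.131 km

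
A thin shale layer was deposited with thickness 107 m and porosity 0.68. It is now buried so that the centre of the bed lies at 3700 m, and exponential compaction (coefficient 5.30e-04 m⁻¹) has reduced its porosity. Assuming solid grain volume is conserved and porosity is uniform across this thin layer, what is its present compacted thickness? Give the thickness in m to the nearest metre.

38 m

Working in km (1 km = 1000 m; k in km⁻¹ = k in m⁻¹ × 1000):
Porosity at 3.7 km: φ = 0.68·exp(−0.53×3.7) = 0.0957
Solid-volume conservation: h(1−φ) = h₀(1−φ₀) ⇒ h = h₀·(1−φ₀)/(1−φ)
h = 0.107 × (1 − 0.68)/(1 − 0.0957) = 0.107 × 0.3539 = 0.0379 km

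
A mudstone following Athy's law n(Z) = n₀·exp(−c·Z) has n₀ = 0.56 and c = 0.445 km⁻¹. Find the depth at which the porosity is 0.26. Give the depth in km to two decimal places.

1.72 km

Invert Athy's law: Z = ln(n₀/n) / c
Z = ln(0.56/0.26) / 0.445 = ln(2.154) / 0.445 = 0.7673 / 0.445 = 1.724 km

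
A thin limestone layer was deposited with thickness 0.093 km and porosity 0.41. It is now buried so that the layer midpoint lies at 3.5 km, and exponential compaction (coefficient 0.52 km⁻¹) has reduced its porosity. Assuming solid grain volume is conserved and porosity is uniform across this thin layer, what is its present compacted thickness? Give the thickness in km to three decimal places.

Porosity at 3.5 km: n = 0.41·exp(−0.52×3.5) = 0.0664
Solid-volume conservation: h(1−n) = h₀(1−n₀) ⇒ h = h₀·(1−n₀)/(1−n)
h = 0.093 × (1 − 0.41)/(1 − 0.0664) = 0.093 × 0.6320 = 0.0588 km

0.059 km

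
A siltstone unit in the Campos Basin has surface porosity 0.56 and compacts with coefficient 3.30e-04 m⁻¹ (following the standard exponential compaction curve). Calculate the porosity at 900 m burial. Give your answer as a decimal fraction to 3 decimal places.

Working in km (1 km = 1000 m; k in km⁻¹ = k in m⁻¹ × 1000):
φ = φ₀·exp(−k·Z) = 0.56 × exp(−0.33 × 0.9) = 0.56 × exp(−0.297)
  = 0.56 × 0.7430 = 0.4161

0.416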